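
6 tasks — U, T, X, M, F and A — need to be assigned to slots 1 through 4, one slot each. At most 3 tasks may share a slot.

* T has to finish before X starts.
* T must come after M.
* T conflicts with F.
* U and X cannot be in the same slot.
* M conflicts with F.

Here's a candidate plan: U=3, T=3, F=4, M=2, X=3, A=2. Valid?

No. U and X cannot be in the same slot is not satisfied.

T conflicts with F — holds.
T has to finish before X starts — violated.
U and X cannot be in the same slot — violated.
T must come after M — holds.
At most 3 tasks may share a slot — holds.
M conflicts with F — holds.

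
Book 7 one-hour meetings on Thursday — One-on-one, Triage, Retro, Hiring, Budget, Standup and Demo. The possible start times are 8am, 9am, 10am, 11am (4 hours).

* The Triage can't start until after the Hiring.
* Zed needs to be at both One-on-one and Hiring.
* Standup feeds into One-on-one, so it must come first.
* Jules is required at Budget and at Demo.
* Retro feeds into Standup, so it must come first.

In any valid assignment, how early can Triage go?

Precedence pushes Triage to at least 9am.
Triage at 9am is achievable: One-on-one in 10am, Demo in 9am, Budget in 8am, Retro in 8am, Triage in 9am, Standup in 9am, Hiring in 8am.

9am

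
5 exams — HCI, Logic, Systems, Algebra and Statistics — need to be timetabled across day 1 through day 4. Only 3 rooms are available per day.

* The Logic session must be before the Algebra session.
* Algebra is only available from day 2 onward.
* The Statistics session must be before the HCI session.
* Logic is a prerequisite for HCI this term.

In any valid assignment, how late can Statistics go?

Downstream work caps Statistics at day 3.
Statistics at day 3 is achievable: HCI -> day 4, Systems -> day 1, Statistics -> day 3, Algebra -> day 2, Logic -> day 1.

day 3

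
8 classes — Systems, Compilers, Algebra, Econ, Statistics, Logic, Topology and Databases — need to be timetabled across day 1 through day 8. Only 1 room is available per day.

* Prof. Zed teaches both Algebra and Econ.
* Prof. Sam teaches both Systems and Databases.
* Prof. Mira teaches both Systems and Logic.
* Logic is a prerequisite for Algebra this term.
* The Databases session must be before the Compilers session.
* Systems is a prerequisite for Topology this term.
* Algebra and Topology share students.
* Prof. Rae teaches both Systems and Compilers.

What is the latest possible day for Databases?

Downstream work caps Databases at day 7.
Databases at day 7 is achievable: Logic -> day 2; Statistics -> day 6; Systems -> day 1; Algebra -> day 3; Databases -> day 7; Econ -> day 5; Topology -> day 4; Compilers -> day 8.

day 7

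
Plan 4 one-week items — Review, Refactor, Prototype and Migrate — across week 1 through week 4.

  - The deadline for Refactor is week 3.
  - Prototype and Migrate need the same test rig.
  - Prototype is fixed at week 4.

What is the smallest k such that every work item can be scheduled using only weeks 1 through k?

4 weeks

Prototype can't be placed before week 4, so the schedule must run through at least week 4.
4 works (last occupied week: week 4): for example Review -> week 1, Refactor -> week 1, Migrate -> week 1, Prototype -> week 4.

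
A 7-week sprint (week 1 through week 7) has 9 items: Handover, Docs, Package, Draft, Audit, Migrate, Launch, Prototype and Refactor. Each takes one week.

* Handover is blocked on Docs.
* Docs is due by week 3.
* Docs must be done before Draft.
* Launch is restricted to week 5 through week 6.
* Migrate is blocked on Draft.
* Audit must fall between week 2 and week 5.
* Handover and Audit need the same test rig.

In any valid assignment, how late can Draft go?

Precedence pushes Draft to at least week 2; downstream work caps Draft at week 6.
Draft at week 6 is achievable: Migrate -> week 7; Docs -> week 1; Launch -> week 5; Refactor -> week 1; Handover -> week 3; Audit -> week 2; Draft -> week 6; Prototype -> week 1; Package -> week 1.

week 6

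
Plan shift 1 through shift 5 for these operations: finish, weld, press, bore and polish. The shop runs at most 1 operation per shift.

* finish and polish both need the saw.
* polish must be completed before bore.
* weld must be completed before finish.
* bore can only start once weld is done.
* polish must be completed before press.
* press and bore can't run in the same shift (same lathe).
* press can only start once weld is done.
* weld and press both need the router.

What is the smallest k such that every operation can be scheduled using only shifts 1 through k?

The precedence chain requires at least 2 distinct shifts.
With at most 1 per shift and 5 operations, at least 5 shifts are needed.
5 works (last occupied shift: shift 5): for example finish -> shift 5; press -> shift 3; weld -> shift 1; polish -> shift 2; bore -> shift 4.

5 shifts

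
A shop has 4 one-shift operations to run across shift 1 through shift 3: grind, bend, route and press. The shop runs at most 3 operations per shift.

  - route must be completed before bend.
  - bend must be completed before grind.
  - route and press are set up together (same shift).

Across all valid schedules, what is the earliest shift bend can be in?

Precedence pushes bend to at least shift 2; downstream work caps bend at shift 2.
bend at shift 2 is achievable: press in shift 1, bend in shift 2, grind in shift 3, route in shift 1.

shift 2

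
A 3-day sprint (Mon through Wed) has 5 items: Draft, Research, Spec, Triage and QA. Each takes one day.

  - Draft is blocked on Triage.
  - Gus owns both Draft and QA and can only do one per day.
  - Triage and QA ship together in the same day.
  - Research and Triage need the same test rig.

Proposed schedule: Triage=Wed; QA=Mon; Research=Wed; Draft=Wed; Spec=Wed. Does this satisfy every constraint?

Research and Triage need the same test rig — violated.
Gus owns both Draft and QA and can only do one per day — holds.
Draft is blocked on Triage — violated.
Triage and QA ship together in the same day — violated.

Invalid. Research and Triage need the same test rig.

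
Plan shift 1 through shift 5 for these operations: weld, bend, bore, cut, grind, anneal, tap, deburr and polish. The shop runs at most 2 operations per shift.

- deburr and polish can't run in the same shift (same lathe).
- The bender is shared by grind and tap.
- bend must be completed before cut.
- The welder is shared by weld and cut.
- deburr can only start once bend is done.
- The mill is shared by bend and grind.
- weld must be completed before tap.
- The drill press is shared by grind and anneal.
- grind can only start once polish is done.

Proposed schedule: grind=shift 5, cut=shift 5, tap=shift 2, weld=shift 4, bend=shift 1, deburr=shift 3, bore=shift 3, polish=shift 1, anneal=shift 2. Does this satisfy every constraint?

Invalid. weld must be completed before tap.

The mill is shared by bend and grind — holds.
bend must be completed before cut — holds.
The bender is shared by grind and tap — holds.
weld must be completed before tap — violated.
The shop runs at most 2 operations per shift — holds.
deburr can only start once bend is done — holds.
deburr and polish can't run in the same shift (same lathe) — holds.
The drill press is shared by grind and anneal — holds.
grind can only start once polish is done — holds.
The welder is shared by weld and cut — holds.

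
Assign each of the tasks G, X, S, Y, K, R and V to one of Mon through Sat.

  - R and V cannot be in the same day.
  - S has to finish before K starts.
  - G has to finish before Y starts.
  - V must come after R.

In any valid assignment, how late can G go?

Fri

Downstream work caps G at Fri.
G at Fri is achievable: G -> Fri, R -> Mon, S -> Mon, Y -> Sat, K -> Tue, X -> Mon, V -> Tue.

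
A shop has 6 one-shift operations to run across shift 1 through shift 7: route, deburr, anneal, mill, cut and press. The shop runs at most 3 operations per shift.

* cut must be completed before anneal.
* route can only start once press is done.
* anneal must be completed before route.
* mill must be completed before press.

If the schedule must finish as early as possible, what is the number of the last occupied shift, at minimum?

The precedence chain requires at least 3 distinct shifts.
With at most 3 per shift and 6 operations, at least 2 shifts are needed.
3 works (last occupied shift: shift 3): for example cut in shift 1; mill in shift 1; route in shift 3; press in shift 2; deburr in shift 1; anneal in shift 2.

shift 3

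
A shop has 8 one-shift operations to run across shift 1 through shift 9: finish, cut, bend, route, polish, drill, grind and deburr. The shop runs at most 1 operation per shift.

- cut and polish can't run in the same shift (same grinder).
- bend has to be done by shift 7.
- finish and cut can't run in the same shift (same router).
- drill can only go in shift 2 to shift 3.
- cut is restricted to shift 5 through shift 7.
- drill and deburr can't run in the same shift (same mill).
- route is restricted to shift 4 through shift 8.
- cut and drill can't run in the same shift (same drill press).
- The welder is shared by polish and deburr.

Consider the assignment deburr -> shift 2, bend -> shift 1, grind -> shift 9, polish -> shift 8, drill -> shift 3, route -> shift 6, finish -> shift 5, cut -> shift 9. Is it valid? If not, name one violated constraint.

No. cut is restricted to shift 5 through shift 7 is not satisfied.

cut is restricted to shift 5 through shift 7 — violated.
route is restricted to shift 4 through shift 8 — holds.
cut and polish can't run in the same shift (same grinder) — holds.
drill can only go in shift 2 to shift 3 — holds.
cut and drill can't run in the same shift (same drill press) — holds.
The welder is shared by polish and deburr — holds.
bend has to be done by shift 7 — holds.
drill and deburr can't run in the same shift (same mill) — holds.
The shop runs at most 1 operation per shift — violated.
finish and cut can't run in the same shift (same router) — holds.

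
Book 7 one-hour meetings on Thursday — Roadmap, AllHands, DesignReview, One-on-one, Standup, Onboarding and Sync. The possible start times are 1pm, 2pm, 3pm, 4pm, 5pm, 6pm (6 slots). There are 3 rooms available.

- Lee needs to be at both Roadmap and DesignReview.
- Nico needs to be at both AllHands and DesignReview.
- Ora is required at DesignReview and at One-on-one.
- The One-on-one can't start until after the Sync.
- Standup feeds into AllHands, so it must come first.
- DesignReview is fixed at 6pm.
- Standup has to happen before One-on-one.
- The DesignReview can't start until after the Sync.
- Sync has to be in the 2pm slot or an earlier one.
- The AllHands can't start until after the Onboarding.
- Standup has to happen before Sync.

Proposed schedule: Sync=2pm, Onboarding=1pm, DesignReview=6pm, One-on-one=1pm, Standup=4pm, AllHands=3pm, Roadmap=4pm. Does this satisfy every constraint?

The One-on-one can't start until after the Sync — violated.
The DesignReview can't start until after the Sync — holds.
DesignReview is fixed at 6pm — holds.
Sync has to be in the 2pm slot or an earlier one — holds.
Standup has to happen before Sync — violated.
Standup has to happen before One-on-one — violated.
There are 3 rooms available — holds.
Lee needs to be at both Roadmap and DesignReview — holds.
The AllHands can't start until after the Onboarding — holds.
Nico needs to be at both AllHands and DesignReview — holds.
Standup feeds into AllHands, so it must come first — violated.
Ora is required at DesignReview and at One-on-one — holds.

Invalid. Standup has to happen before One-on-one.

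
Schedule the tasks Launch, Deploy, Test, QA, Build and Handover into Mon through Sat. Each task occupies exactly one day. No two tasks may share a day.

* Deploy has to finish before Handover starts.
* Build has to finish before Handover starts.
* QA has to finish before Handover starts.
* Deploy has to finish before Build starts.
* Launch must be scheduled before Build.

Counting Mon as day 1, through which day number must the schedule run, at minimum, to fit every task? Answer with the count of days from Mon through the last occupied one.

The precedence chain requires at least 3 distinct days.
With at most 1 per day and 6 tasks, at least 6 days are needed.
6 works (last occupied day: Sat): for example Handover -> Fri, Deploy -> Mon, Build -> Wed, Test -> Sat, Launch -> Tue, QA -> Thu.

6 days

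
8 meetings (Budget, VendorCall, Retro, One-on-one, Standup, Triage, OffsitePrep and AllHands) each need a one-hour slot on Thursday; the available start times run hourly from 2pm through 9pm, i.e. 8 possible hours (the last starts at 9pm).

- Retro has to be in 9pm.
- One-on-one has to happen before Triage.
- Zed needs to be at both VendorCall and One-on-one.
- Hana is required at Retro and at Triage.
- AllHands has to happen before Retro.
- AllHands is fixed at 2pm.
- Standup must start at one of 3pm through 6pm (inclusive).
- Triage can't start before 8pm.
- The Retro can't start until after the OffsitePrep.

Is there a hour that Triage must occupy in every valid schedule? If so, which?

8pm

Triage's window is 8pm–9pm.
Retro is fixed at 9pm, and Triage can't share a hour with Retro.
So Triage must be 8pm.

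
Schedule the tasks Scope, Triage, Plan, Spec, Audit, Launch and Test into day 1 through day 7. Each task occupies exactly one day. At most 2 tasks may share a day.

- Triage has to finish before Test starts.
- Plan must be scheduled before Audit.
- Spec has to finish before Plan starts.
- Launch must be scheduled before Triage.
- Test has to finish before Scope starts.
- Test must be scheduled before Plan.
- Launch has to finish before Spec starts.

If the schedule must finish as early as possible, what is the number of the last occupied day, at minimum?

The precedence chain requires at least 5 distinct days.
With at most 2 per day and 7 tasks, at least 4 days are needed.
5 works (last occupied day: day 5): for example Plan in day 4; Launch in day 1; Spec in day 2; Scope in day 4; Audit in day 5; Triage in day 2; Test in day 3.

5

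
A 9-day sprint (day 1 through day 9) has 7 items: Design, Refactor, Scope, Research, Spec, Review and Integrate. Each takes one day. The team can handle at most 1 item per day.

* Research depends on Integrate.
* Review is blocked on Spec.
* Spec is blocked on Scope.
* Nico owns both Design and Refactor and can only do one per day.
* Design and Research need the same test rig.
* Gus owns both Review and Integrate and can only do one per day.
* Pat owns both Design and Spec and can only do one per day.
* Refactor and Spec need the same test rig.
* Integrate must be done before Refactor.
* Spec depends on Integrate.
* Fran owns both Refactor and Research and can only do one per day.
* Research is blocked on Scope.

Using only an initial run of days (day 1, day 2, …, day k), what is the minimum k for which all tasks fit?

7

The precedence chain requires at least 3 distinct days.
With at most 1 per day and 7 tasks, at least 7 days are needed.
7 works (last occupied day: day 7): for example Scope=day 2; Review=day 6; Integrate=day 1; Spec=day 3; Design=day 7; Research=day 4; Refactor=day 5.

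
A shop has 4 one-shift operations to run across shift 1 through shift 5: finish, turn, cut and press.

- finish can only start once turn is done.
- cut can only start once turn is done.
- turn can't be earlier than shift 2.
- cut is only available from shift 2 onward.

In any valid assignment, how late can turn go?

shift 4

Turn is available from shift 2; downstream work caps turn at shift 4.
turn at shift 4 is achievable: turn=shift 4, press=shift 1, finish=shift 5, cut=shift 5.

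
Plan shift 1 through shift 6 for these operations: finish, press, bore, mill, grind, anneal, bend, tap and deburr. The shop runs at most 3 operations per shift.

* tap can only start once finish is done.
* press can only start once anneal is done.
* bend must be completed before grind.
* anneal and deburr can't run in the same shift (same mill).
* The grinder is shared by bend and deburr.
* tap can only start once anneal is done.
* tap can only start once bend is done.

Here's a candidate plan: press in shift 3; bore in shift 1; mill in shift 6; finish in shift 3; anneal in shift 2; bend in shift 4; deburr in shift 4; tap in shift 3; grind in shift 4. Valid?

anneal and deburr can't run in the same shift (same mill) — holds.
tap can only start once finish is done — violated.
bend must be completed before grind — violated.
tap can only start once bend is done — violated.
tap can only start once anneal is done — holds.
The grinder is shared by bend and deburr — violated.
press can only start once anneal is done — holds.
The shop runs at most 3 operations per shift — holds.

No. tap can only start once bend is done is not satisfied.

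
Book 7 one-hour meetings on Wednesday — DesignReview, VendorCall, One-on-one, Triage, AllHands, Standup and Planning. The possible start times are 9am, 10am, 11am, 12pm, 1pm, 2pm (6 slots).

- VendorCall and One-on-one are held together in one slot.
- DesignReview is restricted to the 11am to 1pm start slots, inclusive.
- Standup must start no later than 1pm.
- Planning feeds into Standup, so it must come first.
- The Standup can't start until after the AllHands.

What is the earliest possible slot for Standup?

10am

Precedence pushes Standup to at least 10am; Standup's own window allows nothing later than 1pm.
Standup at 10am is achievable: Triage -> 9am; DesignReview -> 11am; One-on-one -> 9am; Planning -> 9am; VendorCall -> 9am; Standup -> 10am; AllHands -> 9am.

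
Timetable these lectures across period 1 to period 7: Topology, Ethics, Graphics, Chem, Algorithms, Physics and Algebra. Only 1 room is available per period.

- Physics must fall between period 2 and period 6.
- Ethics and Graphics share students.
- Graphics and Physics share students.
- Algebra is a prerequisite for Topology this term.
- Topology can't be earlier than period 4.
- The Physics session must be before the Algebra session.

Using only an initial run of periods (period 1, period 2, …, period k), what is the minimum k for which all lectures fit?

The precedence chain requires at least 3 distinct periods.
With at most 1 per period and 7 lectures, at least 7 periods are needed.
Topology can't be placed before period 4, so the schedule must run through at least period 4.
7 works (last occupied period: period 7): for example Ethics in period 1, Algorithms in period 7, Topology in period 4, Chem in period 6, Physics in period 2, Graphics in period 5, Algebra in period 3.

7 periods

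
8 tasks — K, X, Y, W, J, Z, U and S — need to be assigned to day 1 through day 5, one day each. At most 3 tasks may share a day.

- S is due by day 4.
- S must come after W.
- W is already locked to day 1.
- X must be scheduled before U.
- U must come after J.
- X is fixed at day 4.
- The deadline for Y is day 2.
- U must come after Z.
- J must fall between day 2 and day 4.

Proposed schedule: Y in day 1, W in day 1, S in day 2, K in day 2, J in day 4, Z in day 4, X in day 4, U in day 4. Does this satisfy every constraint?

No. At most 3 tasks may share a day is not satisfied.

J must fall between day 2 and day 4 — holds.
U must come after J — violated.
S is due by day 4 — holds.
The deadline for Y is day 2 — holds.
U must come after Z — violated.
W is already locked to day 1 — holds.
X is fixed at day 4 — holds.
At most 3 tasks may share a day — violated.
X must be scheduled before U — violated.
S must come after W — holds.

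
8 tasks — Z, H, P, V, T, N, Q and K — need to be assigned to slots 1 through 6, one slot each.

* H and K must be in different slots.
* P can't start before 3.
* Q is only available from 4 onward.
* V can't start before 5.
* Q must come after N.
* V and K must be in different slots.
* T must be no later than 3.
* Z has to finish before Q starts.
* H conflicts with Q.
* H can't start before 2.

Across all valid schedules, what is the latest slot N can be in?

5

Downstream work caps N at 5.
N at 5 is achievable: V in 5; Q in 6; K in 1; N in 5; P in 3; Z in 1; T in 1; H in 2.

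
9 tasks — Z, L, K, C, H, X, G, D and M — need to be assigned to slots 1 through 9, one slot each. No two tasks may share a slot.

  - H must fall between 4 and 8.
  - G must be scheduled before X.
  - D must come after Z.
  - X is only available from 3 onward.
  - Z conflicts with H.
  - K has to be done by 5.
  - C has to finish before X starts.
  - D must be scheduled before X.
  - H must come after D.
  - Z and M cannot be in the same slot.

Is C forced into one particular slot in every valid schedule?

No

C can be 1 (e.g. Z -> 2; H -> 4; M -> 9; X -> 7; C -> 1; K -> 5; D -> 3; G -> 6; L -> 8) or 2 (e.g. D=3, G=6, M=9, K=5, H=4, X=7, Z=1, L=8, C=2).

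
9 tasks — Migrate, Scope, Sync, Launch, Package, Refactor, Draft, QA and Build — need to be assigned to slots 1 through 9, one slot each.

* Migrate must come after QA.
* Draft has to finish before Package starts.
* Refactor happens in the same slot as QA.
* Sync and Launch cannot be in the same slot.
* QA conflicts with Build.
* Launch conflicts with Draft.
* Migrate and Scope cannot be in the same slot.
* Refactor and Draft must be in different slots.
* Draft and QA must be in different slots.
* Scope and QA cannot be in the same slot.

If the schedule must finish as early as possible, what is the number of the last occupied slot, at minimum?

The precedence chain requires at least 2 distinct slots.
Could 2 slots be enough, i.e. nothing placed later than 2? No: Migrate must come after QA (at 1 or later) → {2}; QA must come before Migrate (at 2 or earlier) → {1}; Package must come after Draft (at 1 or later) → {2}; Draft must come before Package (at 2 or earlier) → {1}; QA can't share with Draft (1) → nothing is left.
So 2 slots is not enough.
3 works (last occupied slot: 3): for example Refactor=1, Scope=3, Launch=3, Migrate=2, Package=3, Draft=2, Sync=1, Build=2, QA=1.

3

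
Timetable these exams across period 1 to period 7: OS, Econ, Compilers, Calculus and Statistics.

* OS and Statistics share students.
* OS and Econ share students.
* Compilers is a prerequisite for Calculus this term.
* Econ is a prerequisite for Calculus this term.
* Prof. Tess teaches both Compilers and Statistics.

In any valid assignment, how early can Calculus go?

period 2

Precedence pushes Calculus to at least period 2.
Calculus at period 2 is achievable: Calculus in period 2; Econ in period 1; OS in period 2; Statistics in period 3; Compilers in period 1.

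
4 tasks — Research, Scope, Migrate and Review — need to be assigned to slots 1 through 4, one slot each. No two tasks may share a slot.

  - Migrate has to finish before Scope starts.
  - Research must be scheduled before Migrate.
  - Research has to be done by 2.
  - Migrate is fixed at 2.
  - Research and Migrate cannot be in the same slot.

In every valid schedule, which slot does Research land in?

Research's window is 1–2.
Migrate is fixed at 2, and Research can't share a slot with Migrate.
So Research must be 1.

1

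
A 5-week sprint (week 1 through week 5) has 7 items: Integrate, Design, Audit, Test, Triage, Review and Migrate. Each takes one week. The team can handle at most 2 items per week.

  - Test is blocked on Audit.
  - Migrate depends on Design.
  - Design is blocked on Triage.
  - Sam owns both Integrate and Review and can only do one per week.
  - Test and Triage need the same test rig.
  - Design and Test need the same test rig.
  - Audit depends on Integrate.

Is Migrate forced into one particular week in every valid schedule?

No

Migrate can be week 3 (e.g. Triage -> week 1, Review -> week 4, Audit -> week 2, Test -> week 3, Integrate -> week 1, Migrate -> week 3, Design -> week 2) or week 4 (e.g. Integrate -> week 1, Migrate -> week 4, Test -> week 3, Audit -> week 2, Design -> week 2, Review -> week 3, Triage -> week 1).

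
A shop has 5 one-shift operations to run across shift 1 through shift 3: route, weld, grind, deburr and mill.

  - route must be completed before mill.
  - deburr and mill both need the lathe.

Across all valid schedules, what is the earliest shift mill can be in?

shift 2

Precedence pushes mill to at least shift 2.
mill at shift 2 is achievable: grind -> shift 1, weld -> shift 1, route -> shift 1, mill -> shift 2, deburr -> shift 1.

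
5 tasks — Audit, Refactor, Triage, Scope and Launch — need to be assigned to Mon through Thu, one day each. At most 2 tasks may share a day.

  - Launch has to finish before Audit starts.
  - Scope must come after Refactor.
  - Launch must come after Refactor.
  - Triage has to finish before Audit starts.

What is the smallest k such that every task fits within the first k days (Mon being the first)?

The precedence chain requires at least 3 distinct days.
With at most 2 per day and 5 tasks, at least 3 days are needed.
3 works (last occupied day: Wed): for example Launch=Tue, Scope=Tue, Refactor=Mon, Triage=Mon, Audit=Wed.

3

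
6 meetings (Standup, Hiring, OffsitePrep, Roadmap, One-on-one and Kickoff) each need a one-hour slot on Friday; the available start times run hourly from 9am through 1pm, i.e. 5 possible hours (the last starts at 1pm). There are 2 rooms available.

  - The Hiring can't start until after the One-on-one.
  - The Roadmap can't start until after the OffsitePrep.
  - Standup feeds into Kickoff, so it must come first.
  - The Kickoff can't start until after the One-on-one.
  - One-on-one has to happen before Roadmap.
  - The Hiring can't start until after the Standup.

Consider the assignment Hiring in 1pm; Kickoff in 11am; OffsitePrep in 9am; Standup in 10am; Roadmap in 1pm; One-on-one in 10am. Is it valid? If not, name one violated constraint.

Valid

There are 2 rooms available — holds.
The Hiring can't start until after the Standup — holds.
The Hiring can't start until after the One-on-one — holds.
The Kickoff can't start until after the One-on-one — holds.
The Roadmap can't start until after the OffsitePrep — holds.
One-on-one has to happen before Roadmap — holds.
Standup feeds into Kickoff, so it must come first — holds.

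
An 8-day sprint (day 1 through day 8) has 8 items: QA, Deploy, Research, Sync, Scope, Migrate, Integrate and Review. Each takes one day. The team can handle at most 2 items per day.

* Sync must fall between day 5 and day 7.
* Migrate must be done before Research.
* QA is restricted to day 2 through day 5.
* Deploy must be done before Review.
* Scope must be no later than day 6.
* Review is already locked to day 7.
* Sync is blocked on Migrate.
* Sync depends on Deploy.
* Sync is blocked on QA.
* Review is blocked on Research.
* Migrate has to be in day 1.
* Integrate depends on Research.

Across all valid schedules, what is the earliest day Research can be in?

Precedence pushes Research to at least day 2; downstream work caps Research at day 6.
Research at day 2 is achievable: Deploy in day 3, QA in day 2, Integrate in day 3, Scope in day 1, Migrate in day 1, Research in day 2, Sync in day 5, Review in day 7.

day 2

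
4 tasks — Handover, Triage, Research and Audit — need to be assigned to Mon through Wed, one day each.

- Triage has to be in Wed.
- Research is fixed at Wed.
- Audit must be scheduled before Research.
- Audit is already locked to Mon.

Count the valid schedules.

Enumerating: Handover=Mon, Research=Wed, Triage=Wed, Audit=Mon | Audit=Mon; Handover=Tue; Research=Wed; Triage=Wed | Audit=Mon; Triage=Wed; Handover=Wed; Research=Wed.

3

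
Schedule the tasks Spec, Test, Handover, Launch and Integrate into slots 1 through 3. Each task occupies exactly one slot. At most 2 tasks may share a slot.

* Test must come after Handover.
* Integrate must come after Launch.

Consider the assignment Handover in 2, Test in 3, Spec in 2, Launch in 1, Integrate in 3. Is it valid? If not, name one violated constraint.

Valid

At most 2 tasks may share a slot — holds.
Integrate must come after Launch — holds.
Test must come after Handover — holds.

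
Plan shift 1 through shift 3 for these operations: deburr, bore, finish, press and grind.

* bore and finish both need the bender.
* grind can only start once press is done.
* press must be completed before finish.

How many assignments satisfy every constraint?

30

Splitting on deburr: it can be shift 1 (10), shift 2 (10), shift 3 (10). Listing each branch's schedules as (bore, finish, press, grind) by shift number:
deburr=shift 1: (1,2,1,2) (1,2,1,3) (1,3,1,2) (1,3,1,3) (1,3,2,3) (2,3,1,2) (2,3,1,3) (2,3,2,3) (3,2,1,2) (3,2,1,3) — 10.
deburr=shift 2: (1,2,1,2) (1,2,1,3) (1,3,1,2) (1,3,1,3) (1,3,2,3) (2,3,1,2) (2,3,1,3) (2,3,2,3) (3,2,1,2) (3,2,1,3) — 10.
deburr=shift 3: (1,2,1,2) (1,2,1,3) (1,3,1,2) (1,3,1,3) (1,3,2,3) (2,3,1,2) (2,3,1,3) (2,3,2,3) (3,2,1,2) (3,2,1,3) — 10.
Summing: 10 + 10 + 10 = 30.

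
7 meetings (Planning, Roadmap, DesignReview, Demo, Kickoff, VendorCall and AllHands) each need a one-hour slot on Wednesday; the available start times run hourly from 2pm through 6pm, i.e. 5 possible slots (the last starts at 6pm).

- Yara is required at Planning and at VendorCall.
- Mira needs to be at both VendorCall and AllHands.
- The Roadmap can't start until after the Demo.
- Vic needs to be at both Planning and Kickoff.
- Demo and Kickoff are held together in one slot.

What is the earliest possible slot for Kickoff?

Kickoff must be in the same slot as Demo, which can't be after 5pm, so Kickoff is at most 5pm.
Kickoff at 2pm is achievable: Demo in 2pm, DesignReview in 2pm, VendorCall in 2pm, Roadmap in 3pm, AllHands in 3pm, Planning in 3pm, Kickoff in 2pm.

2pm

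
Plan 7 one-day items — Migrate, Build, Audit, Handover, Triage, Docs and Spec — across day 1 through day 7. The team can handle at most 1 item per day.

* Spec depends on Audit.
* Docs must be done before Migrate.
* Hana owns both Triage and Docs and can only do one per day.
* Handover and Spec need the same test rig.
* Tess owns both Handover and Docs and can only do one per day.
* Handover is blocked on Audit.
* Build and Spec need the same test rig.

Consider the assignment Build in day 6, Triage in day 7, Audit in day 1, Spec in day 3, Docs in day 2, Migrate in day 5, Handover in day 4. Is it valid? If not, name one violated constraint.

The team can handle at most 1 item per day — holds.
Build and Spec need the same test rig — holds.
Spec depends on Audit — holds.
Docs must be done before Migrate — holds.
Tess owns both Handover and Docs and can only do one per day — holds.
Hana owns both Triage and Docs and can only do one per day — holds.
Handover and Spec need the same test rig — holds.
Handover is blocked on Audit — holds.

Yes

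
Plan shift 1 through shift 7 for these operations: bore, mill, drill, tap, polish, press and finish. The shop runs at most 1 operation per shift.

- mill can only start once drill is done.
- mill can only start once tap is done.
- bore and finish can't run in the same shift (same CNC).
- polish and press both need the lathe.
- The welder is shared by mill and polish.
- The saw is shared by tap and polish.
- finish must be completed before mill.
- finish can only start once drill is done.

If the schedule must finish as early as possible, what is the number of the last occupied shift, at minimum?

The precedence chain requires at least 3 distinct shifts.
With at most 1 per shift and 7 operations, at least 7 shifts are needed.
7 works (last occupied shift: shift 7): for example finish=shift 2; press=shift 7; mill=shift 4; drill=shift 1; tap=shift 3; polish=shift 6; bore=shift 5.

shift 7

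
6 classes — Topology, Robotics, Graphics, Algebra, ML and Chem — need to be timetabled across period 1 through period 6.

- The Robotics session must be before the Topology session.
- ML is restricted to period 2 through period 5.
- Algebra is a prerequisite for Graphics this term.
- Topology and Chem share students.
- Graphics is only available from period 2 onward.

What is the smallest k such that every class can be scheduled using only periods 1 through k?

2 periods

The precedence chain requires at least 2 distinct periods.
2 works (last occupied period: period 2): for example Algebra=period 1; Graphics=period 2; Topology=period 2; Chem=period 1; ML=period 2; Robotics=period 1.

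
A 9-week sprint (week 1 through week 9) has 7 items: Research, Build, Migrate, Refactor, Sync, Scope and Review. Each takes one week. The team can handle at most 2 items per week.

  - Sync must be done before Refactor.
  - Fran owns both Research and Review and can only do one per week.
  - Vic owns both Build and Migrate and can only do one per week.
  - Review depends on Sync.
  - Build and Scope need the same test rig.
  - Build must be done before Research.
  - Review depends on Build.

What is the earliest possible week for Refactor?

week 2

Precedence pushes Refactor to at least week 2.
Refactor at week 2 is achievable: Migrate -> week 3; Research -> week 3; Scope -> week 4; Build -> week 1; Sync -> week 1; Review -> week 2; Refactor -> week 2.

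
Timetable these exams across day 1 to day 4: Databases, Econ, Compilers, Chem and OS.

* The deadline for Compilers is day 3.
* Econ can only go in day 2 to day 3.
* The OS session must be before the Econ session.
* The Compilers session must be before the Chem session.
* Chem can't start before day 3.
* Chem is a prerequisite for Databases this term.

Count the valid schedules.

Splitting on Econ: it can be day 2 (2), day 3 (4). Listing each branch's schedules as (Databases, Compilers, Chem, OS) by day number:
Econ=day 2: (4,1,3,1) (4,2,3,1) — 2.
Econ=day 3: (4,1,3,1) (4,1,3,2) (4,2,3,1) (4,2,3,2) — 4.
Summing: 2 + 4 = 6.

6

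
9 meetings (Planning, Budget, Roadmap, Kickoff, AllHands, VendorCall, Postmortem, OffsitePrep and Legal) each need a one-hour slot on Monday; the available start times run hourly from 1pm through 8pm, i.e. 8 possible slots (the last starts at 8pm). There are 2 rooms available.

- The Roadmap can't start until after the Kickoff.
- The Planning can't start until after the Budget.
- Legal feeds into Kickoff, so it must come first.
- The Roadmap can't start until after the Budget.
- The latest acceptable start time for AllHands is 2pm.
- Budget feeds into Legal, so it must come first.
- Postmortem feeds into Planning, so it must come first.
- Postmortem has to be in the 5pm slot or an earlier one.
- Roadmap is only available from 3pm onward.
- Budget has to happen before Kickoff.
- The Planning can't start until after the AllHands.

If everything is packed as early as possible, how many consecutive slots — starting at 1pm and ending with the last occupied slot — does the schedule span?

The precedence chain requires at least 4 distinct slots.
With at most 2 per slot and 9 meetings, at least 5 slots are needed.
5 works (last occupied slot: 5pm): for example Budget in 1pm, AllHands in 1pm, Roadmap in 4pm, VendorCall in 4pm, Legal in 2pm, Planning in 3pm, Kickoff in 3pm, OffsitePrep in 5pm, Postmortem in 2pm.

5 slots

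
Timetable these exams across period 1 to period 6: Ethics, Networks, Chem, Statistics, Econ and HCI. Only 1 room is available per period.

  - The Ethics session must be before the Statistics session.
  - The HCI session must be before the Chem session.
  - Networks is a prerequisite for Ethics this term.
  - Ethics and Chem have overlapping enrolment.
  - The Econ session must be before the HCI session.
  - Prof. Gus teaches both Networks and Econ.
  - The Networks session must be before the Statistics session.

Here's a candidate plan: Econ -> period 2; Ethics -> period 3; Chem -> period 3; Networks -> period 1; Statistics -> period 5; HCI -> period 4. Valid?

The Networks session must be before the Statistics session — holds.
The Ethics session must be before the Statistics session — holds.
The HCI session must be before the Chem session — violated.
Only 1 room is available per period — violated.
Networks is a prerequisite for Ethics this term — holds.
Ethics and Chem have overlapping enrolment — violated.
The Econ session must be before the HCI session — holds.
Prof. Gus teaches both Networks and Econ — holds.

Invalid. Ethics and Chem have overlapping enrolment.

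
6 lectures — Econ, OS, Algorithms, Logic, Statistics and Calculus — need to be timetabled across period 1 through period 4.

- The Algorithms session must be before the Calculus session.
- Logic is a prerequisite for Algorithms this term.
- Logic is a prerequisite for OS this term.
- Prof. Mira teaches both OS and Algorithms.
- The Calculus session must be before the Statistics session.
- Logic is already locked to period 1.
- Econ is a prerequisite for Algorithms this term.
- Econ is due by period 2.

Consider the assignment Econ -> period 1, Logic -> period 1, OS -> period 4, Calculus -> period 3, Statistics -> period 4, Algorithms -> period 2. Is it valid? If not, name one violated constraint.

Logic is a prerequisite for Algorithms this term — holds.
The Algorithms session must be before the Calculus session — holds.
Prof. Mira teaches both OS and Algorithms — holds.
The Calculus session must be before the Statistics session — holds.
Econ is due by period 2 — holds.
Logic is a prerequisite for OS this term — holds.
Econ is a prerequisite for Algorithms this term — holds.
Logic is already locked to period 1 — holds.

Yes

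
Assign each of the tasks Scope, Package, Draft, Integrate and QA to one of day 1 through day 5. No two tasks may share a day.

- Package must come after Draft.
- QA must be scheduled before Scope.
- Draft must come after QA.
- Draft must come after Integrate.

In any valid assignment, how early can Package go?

day 4

Precedence pushes Package to at least day 3.
Package at day 4 is achievable: QA in day 1, Scope in day 5, Package in day 4, Draft in day 3, Integrate in day 2.
Nothing earlier works — the capacity limit rule out every day before day 4.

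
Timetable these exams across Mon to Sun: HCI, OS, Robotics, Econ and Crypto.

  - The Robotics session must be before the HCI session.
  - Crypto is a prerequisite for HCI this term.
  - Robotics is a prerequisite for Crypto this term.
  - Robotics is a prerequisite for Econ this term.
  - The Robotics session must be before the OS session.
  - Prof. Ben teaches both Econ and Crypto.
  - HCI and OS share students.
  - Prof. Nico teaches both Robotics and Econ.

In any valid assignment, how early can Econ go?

Precedence pushes Econ to at least Tue.
Econ at Tue is achievable: Econ -> Tue; Crypto -> Wed; Robotics -> Mon; HCI -> Thu; OS -> Tue.

Tue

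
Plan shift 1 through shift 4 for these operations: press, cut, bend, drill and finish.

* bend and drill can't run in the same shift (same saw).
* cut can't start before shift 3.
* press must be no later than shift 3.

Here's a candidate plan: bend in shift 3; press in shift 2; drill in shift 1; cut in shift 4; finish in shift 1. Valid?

Valid

press must be no later than shift 3 — holds.
cut can't start before shift 3 — holds.
bend and drill can't run in the same shift (same saw) — holds.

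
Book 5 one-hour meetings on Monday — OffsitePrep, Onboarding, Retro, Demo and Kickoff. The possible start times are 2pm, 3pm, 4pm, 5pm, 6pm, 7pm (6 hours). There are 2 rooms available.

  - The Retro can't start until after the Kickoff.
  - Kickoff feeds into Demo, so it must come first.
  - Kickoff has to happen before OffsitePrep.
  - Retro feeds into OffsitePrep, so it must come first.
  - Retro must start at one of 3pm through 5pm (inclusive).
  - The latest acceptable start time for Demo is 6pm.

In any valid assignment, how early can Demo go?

3pm

Precedence pushes Demo to at least 3pm; Demo's own window allows nothing later than 6pm.
Demo at 3pm is achievable: OffsitePrep -> 4pm, Kickoff -> 2pm, Retro -> 3pm, Onboarding -> 2pm, Demo -> 3pm.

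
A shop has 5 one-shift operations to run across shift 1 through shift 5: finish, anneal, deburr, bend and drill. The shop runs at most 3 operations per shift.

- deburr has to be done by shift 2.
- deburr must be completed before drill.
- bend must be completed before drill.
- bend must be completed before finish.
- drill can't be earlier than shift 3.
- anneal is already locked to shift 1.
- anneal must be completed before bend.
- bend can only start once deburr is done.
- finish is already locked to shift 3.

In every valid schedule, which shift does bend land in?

shift 2

anneal is fixed at shift 1 and must come before bend, so bend is at least shift 2.
finish is fixed at shift 3 and must come after bend, so bend is at most shift 2.
So bend must be shift 2.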